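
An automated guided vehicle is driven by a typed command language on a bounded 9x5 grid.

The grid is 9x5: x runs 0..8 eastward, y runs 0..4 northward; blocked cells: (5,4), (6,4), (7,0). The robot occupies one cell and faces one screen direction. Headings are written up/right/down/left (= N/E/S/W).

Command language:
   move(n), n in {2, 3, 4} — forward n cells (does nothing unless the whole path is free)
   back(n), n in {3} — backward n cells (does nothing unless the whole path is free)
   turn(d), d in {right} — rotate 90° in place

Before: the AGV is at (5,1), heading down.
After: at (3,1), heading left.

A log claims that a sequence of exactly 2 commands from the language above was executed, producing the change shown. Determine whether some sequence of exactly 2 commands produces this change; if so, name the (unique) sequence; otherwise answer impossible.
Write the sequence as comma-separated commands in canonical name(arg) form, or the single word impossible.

key: order matters: swapping turn(right) and move(2) lands elsewhere
start: at (5,1), heading down
1. turn(right) → at (5,1), heading left
2. move(2) → at (3,1), heading left
uniquely the one of 25 2-step routes that fits.

turn(right), move(2)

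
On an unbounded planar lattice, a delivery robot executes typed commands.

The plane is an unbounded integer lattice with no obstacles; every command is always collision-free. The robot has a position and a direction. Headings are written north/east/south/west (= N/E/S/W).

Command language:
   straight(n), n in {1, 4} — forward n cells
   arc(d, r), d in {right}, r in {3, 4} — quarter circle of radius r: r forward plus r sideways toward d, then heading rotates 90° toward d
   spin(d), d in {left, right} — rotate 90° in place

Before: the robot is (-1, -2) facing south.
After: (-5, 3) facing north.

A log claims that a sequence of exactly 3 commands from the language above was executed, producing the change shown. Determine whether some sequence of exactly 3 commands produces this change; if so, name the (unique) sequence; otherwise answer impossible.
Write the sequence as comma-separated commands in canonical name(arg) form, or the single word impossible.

spin(right), arc(right, 4), straight(1)

key: cell and facing (now N) both changed — the 3 commands mix motion and turning
begin: (-1, -2) facing south
[1] after spin(right): (-1, -2) facing west
[2] after arc(right, 4): (-5, 2) facing north
[3] after straight(1): (-5, 3) facing north
all 216 alternatives checked — unique.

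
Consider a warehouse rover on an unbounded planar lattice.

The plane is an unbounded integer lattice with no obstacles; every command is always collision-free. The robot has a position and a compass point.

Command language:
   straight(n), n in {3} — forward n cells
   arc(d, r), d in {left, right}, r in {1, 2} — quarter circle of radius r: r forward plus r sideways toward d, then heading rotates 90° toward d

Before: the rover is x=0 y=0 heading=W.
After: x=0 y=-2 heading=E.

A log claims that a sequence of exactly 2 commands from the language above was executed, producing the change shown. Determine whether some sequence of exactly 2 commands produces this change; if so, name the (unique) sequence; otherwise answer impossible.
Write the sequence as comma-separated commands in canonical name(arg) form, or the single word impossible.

arc(left, 1), arc(left, 1)

key: position moved to (0,-2) AND the heading swung to E — translation plus rotation needed
from: x=0 y=0 heading=W
1. arc(left, 1) → x=-1 y=-1 heading=S
2. arc(left, 1) → x=0 y=-2 heading=E
all 25 alternatives checked — unique.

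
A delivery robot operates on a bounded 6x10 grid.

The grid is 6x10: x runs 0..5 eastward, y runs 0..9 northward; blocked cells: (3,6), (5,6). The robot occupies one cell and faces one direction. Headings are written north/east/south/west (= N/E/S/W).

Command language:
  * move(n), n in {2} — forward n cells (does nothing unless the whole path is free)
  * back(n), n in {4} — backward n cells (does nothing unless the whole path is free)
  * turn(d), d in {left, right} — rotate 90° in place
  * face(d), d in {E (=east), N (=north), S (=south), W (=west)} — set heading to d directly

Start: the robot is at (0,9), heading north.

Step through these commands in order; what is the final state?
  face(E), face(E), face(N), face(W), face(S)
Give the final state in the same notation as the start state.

start: at (0,9), heading north
step 1 (face(E)): at (0,9), heading east
step 2 (face(E)): at (0,9), heading east
step 3 (face(N)): at (0,9), heading north
step 4 (face(W)): at (0,9), heading west
step 5 (face(S)): at (0,9), heading south

at (0,9), heading south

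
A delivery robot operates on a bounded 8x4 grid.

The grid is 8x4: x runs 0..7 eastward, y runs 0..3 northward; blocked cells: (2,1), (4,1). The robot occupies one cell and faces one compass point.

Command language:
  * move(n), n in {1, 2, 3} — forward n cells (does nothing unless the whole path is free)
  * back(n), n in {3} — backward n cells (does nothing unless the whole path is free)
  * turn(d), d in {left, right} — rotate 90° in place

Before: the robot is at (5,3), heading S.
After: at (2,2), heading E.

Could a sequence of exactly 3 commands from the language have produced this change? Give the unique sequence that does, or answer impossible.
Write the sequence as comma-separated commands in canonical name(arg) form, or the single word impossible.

move(1), turn(left), back(3)

key: running back(3) before move(1) would end elsewhere — order is forced
t0: at (5,3), heading S
[1] after move(1): at (5,2), heading S
[2] after turn(left): at (5,2), heading E
[3] after back(3): at (2,2), heading E
uniquely the one of 216 3-step routes that fits.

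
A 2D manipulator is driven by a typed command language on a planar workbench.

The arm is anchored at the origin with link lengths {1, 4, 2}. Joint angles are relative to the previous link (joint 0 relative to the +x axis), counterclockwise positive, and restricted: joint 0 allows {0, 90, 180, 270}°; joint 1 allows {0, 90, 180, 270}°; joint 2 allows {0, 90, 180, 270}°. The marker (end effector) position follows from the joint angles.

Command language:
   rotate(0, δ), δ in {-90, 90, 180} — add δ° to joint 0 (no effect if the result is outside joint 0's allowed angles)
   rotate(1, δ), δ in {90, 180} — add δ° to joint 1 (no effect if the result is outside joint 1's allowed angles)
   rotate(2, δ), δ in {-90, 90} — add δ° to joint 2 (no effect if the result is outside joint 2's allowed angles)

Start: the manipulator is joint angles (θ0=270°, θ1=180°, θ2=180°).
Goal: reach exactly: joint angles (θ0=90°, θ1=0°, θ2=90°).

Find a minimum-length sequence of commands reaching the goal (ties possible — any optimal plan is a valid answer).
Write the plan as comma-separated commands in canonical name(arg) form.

rotate(2, -90), rotate(1, 180), rotate(0, 180)

t0: joint angles (θ0=270°, θ1=180°, θ2=180°)
1. rotate(2, -90) → joint angles (θ0=270°, θ1=180°, θ2=90°)
2. rotate(1, 180) → joint angles (θ0=270°, θ1=0°, θ2=90°)
3. rotate(0, 180) → joint angles (θ0=90°, θ1=0°, θ2=90°)
nothing shorter than 3 reaches the goal.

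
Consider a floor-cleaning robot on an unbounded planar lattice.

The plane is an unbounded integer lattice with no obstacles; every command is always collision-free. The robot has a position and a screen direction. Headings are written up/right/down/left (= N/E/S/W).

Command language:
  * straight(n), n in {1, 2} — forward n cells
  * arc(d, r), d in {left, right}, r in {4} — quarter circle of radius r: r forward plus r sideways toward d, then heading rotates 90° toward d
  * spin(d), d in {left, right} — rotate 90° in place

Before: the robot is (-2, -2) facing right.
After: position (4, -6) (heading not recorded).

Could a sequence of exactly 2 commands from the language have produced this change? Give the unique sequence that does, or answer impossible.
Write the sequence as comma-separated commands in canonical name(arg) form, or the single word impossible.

key: running arc(right, 4) before straight(2) would end elsewhere — order is forced
initial: (-2, -2) facing right
t=1 straight(2) ⇒ (0, -2) facing right
t=2 arc(right, 4) ⇒ (4, -6) facing down
uniquely the one of 36 2-step routes that fits.

straight(2), arc(right, 4)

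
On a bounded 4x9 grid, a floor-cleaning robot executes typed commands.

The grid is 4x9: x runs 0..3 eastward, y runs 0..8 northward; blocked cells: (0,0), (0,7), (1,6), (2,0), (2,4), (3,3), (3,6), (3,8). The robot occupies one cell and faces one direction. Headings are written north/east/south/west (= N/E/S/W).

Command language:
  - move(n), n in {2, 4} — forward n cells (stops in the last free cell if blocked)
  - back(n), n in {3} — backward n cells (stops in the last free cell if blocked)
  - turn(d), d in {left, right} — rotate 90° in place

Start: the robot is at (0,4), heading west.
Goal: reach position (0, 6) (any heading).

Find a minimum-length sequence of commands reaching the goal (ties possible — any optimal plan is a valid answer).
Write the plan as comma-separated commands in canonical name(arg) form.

t0: at (0,4), heading west
t=1 turn(right) ⇒ at (0,4), heading north
t=2 move(2) ⇒ at (0,6), heading north
no 1-step plan works, so 2 is optimal.

turn(right), move(2)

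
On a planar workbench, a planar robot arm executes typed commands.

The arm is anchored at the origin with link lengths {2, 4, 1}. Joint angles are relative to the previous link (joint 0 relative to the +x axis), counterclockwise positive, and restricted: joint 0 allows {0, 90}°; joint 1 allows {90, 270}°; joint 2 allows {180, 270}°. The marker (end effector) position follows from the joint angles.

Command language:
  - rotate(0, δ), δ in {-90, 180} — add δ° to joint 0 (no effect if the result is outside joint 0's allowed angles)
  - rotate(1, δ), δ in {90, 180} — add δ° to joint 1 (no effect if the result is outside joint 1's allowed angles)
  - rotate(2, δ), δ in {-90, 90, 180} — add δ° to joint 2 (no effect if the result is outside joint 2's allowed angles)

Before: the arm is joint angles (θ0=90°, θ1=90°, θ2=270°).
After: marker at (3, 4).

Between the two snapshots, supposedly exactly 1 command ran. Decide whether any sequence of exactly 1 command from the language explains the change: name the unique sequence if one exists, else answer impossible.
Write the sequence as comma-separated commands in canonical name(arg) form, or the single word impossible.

rotate(0, -90)

begin: joint angles (θ0=90°, θ1=90°, θ2=270°)
1. rotate(0, -90) → joint angles (θ0=0°, θ1=90°, θ2=270°)
no other 1-command option fits: unique.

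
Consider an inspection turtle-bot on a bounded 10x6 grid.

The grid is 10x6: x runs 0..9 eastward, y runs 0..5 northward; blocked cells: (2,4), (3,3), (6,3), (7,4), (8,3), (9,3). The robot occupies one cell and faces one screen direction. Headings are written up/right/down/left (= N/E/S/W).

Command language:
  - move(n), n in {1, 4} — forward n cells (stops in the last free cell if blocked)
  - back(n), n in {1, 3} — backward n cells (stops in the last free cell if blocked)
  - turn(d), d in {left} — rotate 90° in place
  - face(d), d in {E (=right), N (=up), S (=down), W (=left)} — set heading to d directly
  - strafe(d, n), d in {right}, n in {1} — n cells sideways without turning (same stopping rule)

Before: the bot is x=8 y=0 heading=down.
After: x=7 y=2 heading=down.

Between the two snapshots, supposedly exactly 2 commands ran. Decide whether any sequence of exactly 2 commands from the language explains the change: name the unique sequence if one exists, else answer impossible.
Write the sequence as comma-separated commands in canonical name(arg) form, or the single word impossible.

back(3), strafe(right, 1)

key: back(3) is stopped early by the blocked cell at (8,3)
t0: x=8 y=0 heading=down
step 1 (back(3)): x=8 y=2 heading=down
step 2 (strafe(right, 1)): x=7 y=2 heading=down
no rival 2-sequence matches.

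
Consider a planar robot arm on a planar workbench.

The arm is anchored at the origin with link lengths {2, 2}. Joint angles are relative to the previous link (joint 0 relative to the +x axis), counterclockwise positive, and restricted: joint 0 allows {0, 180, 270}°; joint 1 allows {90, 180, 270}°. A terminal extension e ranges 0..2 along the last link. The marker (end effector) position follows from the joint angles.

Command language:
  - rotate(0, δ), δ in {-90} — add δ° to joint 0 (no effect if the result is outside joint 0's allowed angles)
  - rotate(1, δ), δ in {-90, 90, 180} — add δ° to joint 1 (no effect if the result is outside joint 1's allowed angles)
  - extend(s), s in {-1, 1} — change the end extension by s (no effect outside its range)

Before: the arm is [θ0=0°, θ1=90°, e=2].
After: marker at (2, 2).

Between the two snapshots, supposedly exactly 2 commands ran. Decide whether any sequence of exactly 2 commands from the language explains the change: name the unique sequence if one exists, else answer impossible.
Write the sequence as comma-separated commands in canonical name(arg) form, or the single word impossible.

t0: [θ0=0°, θ1=90°, e=2]
1. extend(-1) → [θ0=0°, θ1=90°, e=1]
2. extend(-1) → [θ0=0°, θ1=90°, e=0]
all 36 alternatives checked — unique.

extend(-1), extend(-1)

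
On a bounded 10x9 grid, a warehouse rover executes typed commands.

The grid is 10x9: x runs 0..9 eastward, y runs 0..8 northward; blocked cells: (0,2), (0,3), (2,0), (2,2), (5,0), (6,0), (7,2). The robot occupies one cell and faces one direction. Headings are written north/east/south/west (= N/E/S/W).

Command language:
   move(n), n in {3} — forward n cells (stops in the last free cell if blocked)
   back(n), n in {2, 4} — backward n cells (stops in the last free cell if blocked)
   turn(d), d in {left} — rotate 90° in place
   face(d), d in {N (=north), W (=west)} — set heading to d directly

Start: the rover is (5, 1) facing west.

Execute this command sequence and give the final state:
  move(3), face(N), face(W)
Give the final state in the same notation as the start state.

(2, 1) facing west

from: (5, 1) facing west
[1] after move(3): (2, 1) facing west
[2] after face(N): (2, 1) facing north
[3] after face(W): (2, 1) facing west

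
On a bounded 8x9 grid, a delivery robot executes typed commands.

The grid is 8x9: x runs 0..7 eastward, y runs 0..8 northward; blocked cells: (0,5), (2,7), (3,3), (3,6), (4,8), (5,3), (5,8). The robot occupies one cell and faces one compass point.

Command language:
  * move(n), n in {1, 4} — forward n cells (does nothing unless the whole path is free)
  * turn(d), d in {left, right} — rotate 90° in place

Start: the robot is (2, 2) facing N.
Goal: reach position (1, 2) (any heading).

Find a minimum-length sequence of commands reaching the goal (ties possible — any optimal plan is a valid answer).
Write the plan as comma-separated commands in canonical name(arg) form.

turn(left), move(1)

t0: (2, 2) facing N
t=1 turn(left) ⇒ (2, 2) facing W
t=2 move(1) ⇒ (1, 2) facing W
no 1-step plan works, so 2 is optimal.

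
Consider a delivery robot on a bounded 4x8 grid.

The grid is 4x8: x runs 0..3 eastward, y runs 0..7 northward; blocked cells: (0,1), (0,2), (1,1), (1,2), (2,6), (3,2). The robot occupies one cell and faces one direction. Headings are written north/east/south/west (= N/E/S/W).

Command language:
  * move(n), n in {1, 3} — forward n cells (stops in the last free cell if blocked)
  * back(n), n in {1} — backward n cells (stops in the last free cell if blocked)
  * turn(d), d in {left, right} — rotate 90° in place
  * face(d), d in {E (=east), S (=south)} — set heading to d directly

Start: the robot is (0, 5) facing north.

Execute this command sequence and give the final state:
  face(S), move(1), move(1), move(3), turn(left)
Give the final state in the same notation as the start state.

(0, 3) facing east

start: (0, 5) facing north
1. face(S) → (0, 5) facing south
2. move(1) → (0, 4) facing south
3. move(1) → (0, 3) facing south
4. move(3) → (0, 3) facing south
5. turn(left) → (0, 3) facing east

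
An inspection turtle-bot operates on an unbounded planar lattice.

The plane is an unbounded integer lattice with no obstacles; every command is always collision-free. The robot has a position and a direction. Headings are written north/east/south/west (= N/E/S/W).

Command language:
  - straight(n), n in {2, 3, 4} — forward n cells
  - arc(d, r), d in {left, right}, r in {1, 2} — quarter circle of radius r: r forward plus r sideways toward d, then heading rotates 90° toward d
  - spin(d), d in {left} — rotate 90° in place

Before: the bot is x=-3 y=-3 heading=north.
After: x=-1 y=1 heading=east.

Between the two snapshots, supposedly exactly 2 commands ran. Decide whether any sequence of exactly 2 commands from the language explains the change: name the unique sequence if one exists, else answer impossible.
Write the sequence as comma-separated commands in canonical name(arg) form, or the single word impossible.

straight(2), arc(right, 2)

key: position moved to (-1,1) AND the heading swung to E — translation plus rotation needed
t0: x=-3 y=-3 heading=north
1. straight(2) → x=-3 y=-1 heading=north
2. arc(right, 2) → x=-1 y=1 heading=east
all 64 alternatives checked — unique.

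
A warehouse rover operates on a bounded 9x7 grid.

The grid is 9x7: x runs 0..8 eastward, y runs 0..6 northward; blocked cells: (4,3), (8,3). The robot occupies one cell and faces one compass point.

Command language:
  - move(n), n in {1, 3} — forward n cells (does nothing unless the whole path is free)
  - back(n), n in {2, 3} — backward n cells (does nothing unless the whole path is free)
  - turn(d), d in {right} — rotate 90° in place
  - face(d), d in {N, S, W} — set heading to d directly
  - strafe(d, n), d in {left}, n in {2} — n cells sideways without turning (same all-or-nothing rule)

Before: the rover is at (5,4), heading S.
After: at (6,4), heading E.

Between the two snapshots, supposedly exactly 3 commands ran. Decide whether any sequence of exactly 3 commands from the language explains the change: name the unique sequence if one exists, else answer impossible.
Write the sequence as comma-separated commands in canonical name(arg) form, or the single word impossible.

key: running move(1) before face(N) would end elsewhere — order is forced
t0: at (5,4), heading S
step 1 (face(N)): at (5,4), heading N
step 2 (turn(right)): at (5,4), heading E
step 3 (move(1)): at (6,4), heading E
all 729 alternatives checked — unique.

face(N), turn(right), move(1)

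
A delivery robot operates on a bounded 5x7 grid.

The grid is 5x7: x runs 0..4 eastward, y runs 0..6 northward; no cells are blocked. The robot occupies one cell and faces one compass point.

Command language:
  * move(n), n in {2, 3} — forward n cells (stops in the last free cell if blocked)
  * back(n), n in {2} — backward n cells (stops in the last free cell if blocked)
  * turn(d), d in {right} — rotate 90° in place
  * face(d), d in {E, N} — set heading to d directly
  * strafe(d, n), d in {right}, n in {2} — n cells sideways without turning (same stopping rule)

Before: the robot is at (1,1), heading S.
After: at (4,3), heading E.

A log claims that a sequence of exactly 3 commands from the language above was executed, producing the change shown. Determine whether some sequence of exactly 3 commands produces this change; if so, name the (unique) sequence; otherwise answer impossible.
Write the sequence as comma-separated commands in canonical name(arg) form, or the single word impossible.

back(2), face(E), move(3)

key: order matters: swapping back(2) and move(3) lands elsewhere
start: at (1,1), heading S
step 1 (back(2)): at (1,3), heading S
step 2 (face(E)): at (1,3), heading E
step 3 (move(3)): at (4,3), heading E
all 343 alternatives checked — unique.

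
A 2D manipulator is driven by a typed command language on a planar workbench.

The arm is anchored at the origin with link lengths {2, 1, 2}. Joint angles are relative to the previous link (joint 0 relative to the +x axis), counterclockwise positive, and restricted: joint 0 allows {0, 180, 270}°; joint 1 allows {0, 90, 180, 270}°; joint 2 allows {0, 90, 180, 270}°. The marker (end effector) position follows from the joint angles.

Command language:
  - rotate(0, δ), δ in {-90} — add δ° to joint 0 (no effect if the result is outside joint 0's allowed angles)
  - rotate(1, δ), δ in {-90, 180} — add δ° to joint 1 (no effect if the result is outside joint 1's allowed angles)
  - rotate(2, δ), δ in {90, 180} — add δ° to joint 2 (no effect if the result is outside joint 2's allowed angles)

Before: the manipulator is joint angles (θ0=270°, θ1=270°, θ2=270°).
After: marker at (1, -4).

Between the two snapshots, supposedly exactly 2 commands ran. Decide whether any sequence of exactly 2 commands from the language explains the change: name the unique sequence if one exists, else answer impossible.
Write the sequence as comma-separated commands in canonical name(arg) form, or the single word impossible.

rotate(1, -90), rotate(1, -90)

t0: joint angles (θ0=270°, θ1=270°, θ2=270°)
step 1 (rotate(1, -90)): joint angles (θ0=270°, θ1=180°, θ2=270°)
step 2 (rotate(1, -90)): joint angles (θ0=270°, θ1=90°, θ2=270°)
all 25 alternatives checked — unique.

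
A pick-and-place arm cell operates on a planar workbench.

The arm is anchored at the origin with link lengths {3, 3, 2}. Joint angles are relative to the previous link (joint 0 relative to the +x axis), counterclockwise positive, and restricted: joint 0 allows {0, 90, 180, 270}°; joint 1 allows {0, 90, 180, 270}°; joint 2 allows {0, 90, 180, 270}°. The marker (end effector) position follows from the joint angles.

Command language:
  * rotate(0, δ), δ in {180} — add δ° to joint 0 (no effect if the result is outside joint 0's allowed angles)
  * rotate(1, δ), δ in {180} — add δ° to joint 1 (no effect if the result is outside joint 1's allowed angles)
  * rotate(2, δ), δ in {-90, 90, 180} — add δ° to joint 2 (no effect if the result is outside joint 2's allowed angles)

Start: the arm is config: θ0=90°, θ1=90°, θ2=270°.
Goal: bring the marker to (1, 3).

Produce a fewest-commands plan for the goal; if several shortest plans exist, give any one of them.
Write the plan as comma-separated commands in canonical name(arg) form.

rotate(2, -90), rotate(1, 180)

begin: config: θ0=90°, θ1=90°, θ2=270°
step 1 (rotate(2, -90)): config: θ0=90°, θ1=90°, θ2=180°
step 2 (rotate(1, 180)): config: θ0=90°, θ1=270°, θ2=180°
minimal: 2 command(s), checked below 2.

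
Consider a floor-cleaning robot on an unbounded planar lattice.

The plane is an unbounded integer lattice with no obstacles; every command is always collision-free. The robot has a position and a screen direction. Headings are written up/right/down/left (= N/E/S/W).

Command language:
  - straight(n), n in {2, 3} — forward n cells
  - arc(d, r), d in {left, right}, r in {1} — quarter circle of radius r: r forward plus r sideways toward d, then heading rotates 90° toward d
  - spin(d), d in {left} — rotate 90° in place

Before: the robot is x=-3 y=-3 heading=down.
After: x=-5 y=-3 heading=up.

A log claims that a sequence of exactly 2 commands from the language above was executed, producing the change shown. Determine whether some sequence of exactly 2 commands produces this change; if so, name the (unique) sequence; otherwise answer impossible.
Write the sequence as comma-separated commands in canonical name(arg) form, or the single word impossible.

arc(right, 1), arc(right, 1)

key: cell and facing (now N) both changed — the 2 commands mix motion and turning
start: x=-3 y=-3 heading=down
t=1 arc(right, 1) ⇒ x=-4 y=-4 heading=left
t=2 arc(right, 1) ⇒ x=-5 y=-3 heading=up
no other 2-command option fits: unique.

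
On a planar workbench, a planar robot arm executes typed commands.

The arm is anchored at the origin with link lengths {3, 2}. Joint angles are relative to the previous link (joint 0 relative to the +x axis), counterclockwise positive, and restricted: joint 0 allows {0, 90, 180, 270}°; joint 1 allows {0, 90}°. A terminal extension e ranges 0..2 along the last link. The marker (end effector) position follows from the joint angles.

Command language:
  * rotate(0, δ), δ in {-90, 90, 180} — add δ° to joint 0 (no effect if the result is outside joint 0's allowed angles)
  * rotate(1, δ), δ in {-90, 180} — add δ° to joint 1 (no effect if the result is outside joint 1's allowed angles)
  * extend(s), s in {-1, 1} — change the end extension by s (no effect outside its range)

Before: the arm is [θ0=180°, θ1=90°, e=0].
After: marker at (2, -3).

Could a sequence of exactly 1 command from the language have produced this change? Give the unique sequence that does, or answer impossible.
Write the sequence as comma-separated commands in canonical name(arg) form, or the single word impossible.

rotate(0, 90)

begin: [θ0=180°, θ1=90°, e=0]
step 1 (rotate(0, 90)): [θ0=270°, θ1=90°, e=0]
no other 1-command option fits: unique.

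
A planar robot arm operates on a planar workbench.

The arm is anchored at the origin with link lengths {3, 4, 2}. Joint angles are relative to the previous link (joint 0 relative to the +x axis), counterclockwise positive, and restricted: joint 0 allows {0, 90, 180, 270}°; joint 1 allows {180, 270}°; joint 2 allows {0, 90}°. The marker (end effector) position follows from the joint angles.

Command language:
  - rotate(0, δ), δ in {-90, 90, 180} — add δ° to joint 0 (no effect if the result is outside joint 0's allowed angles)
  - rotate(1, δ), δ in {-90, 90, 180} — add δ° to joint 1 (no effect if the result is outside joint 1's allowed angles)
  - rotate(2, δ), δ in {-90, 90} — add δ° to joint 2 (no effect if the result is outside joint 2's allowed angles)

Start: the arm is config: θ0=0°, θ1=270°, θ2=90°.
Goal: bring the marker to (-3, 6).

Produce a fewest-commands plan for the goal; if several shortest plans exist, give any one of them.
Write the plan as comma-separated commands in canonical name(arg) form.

rotate(0, 180), rotate(2, -90)

from: config: θ0=0°, θ1=270°, θ2=90°
1. rotate(0, 180) → config: θ0=180°, θ1=270°, θ2=90°
2. rotate(2, -90) → config: θ0=180°, θ1=270°, θ2=0°
nothing shorter than 2 reaches the goal.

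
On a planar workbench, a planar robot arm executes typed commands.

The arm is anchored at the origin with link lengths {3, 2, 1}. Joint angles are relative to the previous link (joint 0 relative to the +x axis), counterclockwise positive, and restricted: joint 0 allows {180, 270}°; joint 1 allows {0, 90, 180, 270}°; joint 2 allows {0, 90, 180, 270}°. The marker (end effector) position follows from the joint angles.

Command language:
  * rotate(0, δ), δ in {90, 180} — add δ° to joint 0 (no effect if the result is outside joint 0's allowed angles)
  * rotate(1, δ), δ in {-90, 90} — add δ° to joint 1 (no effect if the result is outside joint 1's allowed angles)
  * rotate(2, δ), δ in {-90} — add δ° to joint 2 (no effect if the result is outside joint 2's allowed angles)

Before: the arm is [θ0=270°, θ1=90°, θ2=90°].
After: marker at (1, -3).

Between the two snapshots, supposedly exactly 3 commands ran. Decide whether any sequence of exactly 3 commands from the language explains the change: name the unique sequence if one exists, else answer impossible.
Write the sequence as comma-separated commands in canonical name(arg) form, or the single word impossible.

from: [θ0=270°, θ1=90°, θ2=90°]
step 1 (rotate(2, -90)): [θ0=270°, θ1=90°, θ2=0°]
step 2 (rotate(2, -90)): [θ0=270°, θ1=90°, θ2=270°]
step 3 (rotate(2, -90)): [θ0=270°, θ1=90°, θ2=180°]
uniquely the one of 125 3-step routes that fits.

rotate(2, -90), rotate(2, -90), rotate(2, -90)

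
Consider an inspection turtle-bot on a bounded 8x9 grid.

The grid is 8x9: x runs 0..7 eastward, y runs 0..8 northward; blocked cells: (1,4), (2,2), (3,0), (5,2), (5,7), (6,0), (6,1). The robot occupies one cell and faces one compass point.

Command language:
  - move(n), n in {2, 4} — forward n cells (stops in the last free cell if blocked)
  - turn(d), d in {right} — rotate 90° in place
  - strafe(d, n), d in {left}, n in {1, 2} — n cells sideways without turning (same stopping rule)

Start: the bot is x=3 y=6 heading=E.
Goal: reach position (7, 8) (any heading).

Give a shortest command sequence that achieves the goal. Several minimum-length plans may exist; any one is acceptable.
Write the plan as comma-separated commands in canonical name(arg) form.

strafe(left, 2), move(4)

t0: x=3 y=6 heading=E
1. strafe(left, 2) → x=3 y=8 heading=E
2. move(4) → x=7 y=8 heading=E
shorter routes all fall short; 2 is best.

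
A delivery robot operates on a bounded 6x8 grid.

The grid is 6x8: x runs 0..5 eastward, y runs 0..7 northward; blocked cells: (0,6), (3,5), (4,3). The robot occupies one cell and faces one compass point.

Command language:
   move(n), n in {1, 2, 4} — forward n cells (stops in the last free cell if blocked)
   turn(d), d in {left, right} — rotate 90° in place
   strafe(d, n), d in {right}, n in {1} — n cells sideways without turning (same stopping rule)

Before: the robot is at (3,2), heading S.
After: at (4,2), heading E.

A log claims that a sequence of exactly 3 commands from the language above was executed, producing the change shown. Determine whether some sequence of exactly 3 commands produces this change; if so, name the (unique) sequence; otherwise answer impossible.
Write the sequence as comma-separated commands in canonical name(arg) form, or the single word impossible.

key: order matters: swapping strafe(right, 1) and move(2) lands elsewhere
from: at (3,2), heading S
[1] after strafe(right, 1): at (2,2), heading S
[2] after turn(left): at (2,2), heading E
[3] after move(2): at (4,2), heading E
uniquely the one of 216 3-step routes that fits.

strafe(right, 1), turn(left), move(2)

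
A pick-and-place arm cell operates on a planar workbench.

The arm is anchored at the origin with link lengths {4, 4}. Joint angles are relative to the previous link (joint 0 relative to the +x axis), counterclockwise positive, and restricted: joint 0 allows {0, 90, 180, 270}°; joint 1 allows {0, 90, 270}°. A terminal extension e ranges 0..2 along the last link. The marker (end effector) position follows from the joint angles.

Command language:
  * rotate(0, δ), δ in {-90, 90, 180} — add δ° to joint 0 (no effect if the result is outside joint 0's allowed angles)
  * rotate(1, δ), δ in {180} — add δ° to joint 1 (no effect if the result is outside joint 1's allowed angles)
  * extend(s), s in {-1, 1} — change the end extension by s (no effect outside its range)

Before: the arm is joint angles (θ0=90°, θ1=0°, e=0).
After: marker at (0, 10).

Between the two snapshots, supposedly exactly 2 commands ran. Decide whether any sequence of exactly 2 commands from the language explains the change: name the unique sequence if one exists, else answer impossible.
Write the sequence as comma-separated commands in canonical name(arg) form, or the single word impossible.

begin: joint angles (θ0=90°, θ1=0°, e=0)
t=1 extend(1) ⇒ joint angles (θ0=90°, θ1=0°, e=1)
t=2 extend(1) ⇒ joint angles (θ0=90°, θ1=0°, e=2)
uniquely the one of 36 2-step routes that fits.

extend(1), extend(1)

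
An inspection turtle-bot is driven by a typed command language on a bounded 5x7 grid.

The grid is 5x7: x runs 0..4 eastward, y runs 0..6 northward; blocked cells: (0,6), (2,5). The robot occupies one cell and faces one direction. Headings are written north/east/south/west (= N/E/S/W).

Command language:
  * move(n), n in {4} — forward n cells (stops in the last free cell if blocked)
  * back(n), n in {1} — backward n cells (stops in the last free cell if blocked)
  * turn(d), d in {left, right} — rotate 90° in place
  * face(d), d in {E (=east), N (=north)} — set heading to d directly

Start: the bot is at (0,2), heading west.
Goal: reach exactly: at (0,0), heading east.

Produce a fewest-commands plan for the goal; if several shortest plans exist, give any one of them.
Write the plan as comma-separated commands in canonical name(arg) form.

start: at (0,2), heading west
t=1 turn(left) ⇒ at (0,2), heading south
t=2 move(4) ⇒ at (0,0), heading south
t=3 turn(left) ⇒ at (0,0), heading east
shorter routes all fall short; 3 is best.

turn(left), move(4), turn(left)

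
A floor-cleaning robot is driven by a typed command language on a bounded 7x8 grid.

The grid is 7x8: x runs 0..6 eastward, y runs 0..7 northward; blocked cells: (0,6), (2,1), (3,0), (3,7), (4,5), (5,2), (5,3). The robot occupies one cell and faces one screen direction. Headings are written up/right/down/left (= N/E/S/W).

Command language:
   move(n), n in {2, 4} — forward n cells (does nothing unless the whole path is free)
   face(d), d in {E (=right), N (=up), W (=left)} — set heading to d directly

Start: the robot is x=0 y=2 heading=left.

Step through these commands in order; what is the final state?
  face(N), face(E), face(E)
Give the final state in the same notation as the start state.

start: x=0 y=2 heading=left
t=1 face(N) ⇒ x=0 y=2 heading=up
t=2 face(E) ⇒ x=0 y=2 heading=right
t=3 face(E) ⇒ x=0 y=2 heading=right

x=0 y=2 heading=right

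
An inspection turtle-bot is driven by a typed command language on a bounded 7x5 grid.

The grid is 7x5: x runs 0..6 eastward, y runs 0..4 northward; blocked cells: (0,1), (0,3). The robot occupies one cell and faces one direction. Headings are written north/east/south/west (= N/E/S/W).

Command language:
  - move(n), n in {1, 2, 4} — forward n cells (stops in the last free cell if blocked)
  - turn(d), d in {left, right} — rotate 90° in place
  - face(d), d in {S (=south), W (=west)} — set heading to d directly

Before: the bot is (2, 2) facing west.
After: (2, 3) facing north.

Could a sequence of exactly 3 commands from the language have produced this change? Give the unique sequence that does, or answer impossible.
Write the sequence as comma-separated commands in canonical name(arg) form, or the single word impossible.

key: order matters: swapping face(W) and move(1) lands elsewhere
from: (2, 2) facing west
step 1 (face(W)): (2, 2) facing west
step 2 (turn(right)): (2, 2) facing north
step 3 (move(1)): (2, 3) facing north
all 343 alternatives checked — unique.

face(W), turn(right), move(1)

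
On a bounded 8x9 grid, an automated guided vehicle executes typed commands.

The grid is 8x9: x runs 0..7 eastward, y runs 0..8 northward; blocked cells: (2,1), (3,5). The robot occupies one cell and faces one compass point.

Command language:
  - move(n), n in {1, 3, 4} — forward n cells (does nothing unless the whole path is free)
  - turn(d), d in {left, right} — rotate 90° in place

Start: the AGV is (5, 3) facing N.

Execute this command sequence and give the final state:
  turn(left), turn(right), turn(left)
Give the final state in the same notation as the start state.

t0: (5, 3) facing N
t=1 turn(left) ⇒ (5, 3) facing W
t=2 turn(right) ⇒ (5, 3) facing N
t=3 turn(left) ⇒ (5, 3) facing W

(5, 3) facing W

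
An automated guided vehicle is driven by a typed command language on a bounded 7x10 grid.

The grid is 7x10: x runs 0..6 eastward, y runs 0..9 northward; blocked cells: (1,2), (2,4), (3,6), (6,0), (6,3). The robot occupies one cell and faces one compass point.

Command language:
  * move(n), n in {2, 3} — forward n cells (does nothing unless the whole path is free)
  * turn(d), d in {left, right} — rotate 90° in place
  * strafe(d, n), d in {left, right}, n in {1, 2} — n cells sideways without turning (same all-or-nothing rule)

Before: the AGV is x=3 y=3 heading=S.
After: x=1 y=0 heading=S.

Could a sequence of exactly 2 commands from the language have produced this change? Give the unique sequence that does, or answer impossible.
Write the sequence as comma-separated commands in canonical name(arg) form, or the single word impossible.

key: still facing S at the end — nothing in the sequence rotates
start: x=3 y=3 heading=S
[1] after move(3): x=3 y=0 heading=S
[2] after strafe(right, 2): x=1 y=0 heading=S
no other 2-command option fits: unique.

move(3), strafe(right, 2)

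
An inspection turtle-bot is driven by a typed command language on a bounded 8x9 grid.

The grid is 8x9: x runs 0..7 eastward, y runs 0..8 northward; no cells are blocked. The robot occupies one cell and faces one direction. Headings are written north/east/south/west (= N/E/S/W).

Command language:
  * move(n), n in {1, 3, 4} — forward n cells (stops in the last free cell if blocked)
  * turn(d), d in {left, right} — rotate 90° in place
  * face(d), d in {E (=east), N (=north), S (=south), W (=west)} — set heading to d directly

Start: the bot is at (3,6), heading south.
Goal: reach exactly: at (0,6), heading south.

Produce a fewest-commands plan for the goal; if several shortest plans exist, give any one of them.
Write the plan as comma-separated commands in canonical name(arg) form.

start: at (3,6), heading south
t=1 turn(right) ⇒ at (3,6), heading west
t=2 move(4) ⇒ at (0,6), heading west
t=3 turn(left) ⇒ at (0,6), heading south
shorter routes all fall short; 3 is best.

turn(right), move(4), turn(left)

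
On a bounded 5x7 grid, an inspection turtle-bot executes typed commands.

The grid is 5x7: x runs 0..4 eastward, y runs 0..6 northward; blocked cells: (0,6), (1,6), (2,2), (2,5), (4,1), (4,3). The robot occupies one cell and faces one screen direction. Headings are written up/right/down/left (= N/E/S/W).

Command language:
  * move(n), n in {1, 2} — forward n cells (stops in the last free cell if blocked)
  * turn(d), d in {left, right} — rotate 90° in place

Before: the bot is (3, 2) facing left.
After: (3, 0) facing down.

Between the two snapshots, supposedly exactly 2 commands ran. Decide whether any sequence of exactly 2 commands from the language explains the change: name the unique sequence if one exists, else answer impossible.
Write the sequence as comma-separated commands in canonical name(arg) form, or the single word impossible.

turn(left), move(2)

key: position moved to (3,0) AND the heading swung to S — translation plus rotation needed
initial: (3, 2) facing left
1. turn(left) → (3, 2) facing down
2. move(2) → (3, 0) facing down
no other 2-command option fits: unique.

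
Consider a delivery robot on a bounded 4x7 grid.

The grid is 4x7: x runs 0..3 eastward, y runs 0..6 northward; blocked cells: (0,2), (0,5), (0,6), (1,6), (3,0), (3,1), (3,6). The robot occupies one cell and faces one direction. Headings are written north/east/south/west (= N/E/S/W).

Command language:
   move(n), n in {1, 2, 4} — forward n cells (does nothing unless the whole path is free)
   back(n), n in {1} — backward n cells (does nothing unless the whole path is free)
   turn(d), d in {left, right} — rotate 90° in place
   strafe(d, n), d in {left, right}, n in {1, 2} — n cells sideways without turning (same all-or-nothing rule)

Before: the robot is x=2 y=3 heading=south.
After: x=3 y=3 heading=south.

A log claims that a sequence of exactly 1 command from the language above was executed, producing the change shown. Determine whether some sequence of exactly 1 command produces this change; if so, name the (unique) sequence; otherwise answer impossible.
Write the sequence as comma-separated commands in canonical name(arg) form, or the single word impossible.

key: heading stays S — the single command does not turn
t0: x=2 y=3 heading=south
1. strafe(left, 1) → x=3 y=3 heading=south
no rival 1-sequence matches.

strafe(left, 1)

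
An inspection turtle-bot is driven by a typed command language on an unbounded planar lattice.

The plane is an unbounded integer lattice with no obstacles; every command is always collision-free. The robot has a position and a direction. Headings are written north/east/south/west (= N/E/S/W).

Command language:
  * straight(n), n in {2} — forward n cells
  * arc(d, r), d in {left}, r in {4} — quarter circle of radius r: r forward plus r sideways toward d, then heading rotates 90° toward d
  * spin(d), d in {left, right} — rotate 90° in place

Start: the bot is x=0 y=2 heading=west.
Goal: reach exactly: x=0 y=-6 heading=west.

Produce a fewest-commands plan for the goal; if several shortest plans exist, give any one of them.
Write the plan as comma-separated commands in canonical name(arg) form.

arc(left, 4), arc(left, 4), spin(left), spin(left)

start: x=0 y=2 heading=west
step 1 (arc(left, 4)): x=-4 y=-2 heading=south
step 2 (arc(left, 4)): x=0 y=-6 heading=east
step 3 (spin(left)): x=0 y=-6 heading=north
step 4 (spin(left)): x=0 y=-6 heading=west
no 3-step plan works, so 4 is optimal.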